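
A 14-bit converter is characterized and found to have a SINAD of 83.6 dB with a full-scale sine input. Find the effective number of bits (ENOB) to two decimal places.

13.59 bits

ENOB = (SINAD − 1.76) / 6.02 = (83.6 − 1.76)/6.02 = 13.595.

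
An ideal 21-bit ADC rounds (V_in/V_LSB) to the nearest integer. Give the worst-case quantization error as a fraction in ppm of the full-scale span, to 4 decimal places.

0.2384 ppm

Rounding → worst-case error = ½ LSB = V_FS/2^22, so 1e+06/4194304 = 0.238419 ppm of full scale.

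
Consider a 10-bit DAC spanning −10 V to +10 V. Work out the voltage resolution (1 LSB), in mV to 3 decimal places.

Full-scale span = 20 V.
LSB = 20 / 2^10 = 20 / 1024 = 0.0195312 V = 19.531 mV.

19.531 mV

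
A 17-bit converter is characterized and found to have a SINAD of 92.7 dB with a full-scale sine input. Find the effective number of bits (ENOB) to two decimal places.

15.11 bits

ENOB = (SINAD − 1.76) / 6.02 = (92.7 − 1.76)/6.02 = 15.106.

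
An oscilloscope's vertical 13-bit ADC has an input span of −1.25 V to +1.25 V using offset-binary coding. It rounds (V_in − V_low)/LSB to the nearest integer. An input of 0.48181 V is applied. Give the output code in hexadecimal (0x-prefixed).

Full-scale span = 2.5 V; LSB = 2.5/2^13 = 305.18 µV.
(V_in − V_low)/LSB = (0.48181 − (−1.25)) / 0.000305176 = 5674.795.
round(5674.795) = 5675.
In hexadecimal (0x-prefixed): 0x162B.

code 0x162B (decimal 5675)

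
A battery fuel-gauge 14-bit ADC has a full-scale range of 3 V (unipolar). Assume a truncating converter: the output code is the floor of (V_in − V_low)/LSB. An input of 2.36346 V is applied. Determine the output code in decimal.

LSB = 3 V / 16384 = 183.11 µV.
(2.36346 − 0) / 0.000183105 = 12907.643 LSBs.
Floor → code 12907.

code 12907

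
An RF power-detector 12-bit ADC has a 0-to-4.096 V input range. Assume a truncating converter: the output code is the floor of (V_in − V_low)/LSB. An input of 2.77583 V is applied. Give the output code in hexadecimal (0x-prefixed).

code 0xAD7 (decimal 2775)

Full-scale span = 4.096 V; LSB = 4.096/2^12 = 1.000 mV.
Input sits at 2775.830 steps above V_low.
⌊·⌋(2775.830) = 2775.
In hexadecimal (0x-prefixed): 0xAD7.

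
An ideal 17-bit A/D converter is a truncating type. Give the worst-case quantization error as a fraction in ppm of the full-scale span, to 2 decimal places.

7.63 ppm

Truncating → worst-case error = 1 LSB = V_FS/2^17, so 1e+06/131072 = 7.62939 ppm of full scale.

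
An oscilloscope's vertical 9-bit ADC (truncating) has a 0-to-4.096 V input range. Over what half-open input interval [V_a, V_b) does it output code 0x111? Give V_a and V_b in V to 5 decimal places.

LSB = 4.096/2^9 = 8.000 mV.
Code 0x111 = 273 decimal.
V_a = V_low + 273·LSB = 2.184 V; V_b = V_low + 274·LSB = 2.192 V.

[2.18400 V, 2.19200 V)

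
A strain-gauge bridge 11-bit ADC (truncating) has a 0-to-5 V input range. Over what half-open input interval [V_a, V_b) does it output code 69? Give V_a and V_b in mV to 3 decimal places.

LSB = 5/2^11 = 2.441 mV.
V_a = V_low + 69·LSB = 0.168457 V; V_b = V_low + 70·LSB = 0.170898 V.

[168.457 mV, 170.898 mV)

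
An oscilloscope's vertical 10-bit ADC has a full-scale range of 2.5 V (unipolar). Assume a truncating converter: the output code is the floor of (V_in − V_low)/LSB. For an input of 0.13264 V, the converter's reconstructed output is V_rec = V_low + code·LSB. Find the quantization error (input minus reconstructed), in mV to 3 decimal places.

0.804 mV

LSB = 2.5/2^10 = 2.441 mV.
Scaled input = 54.3293 LSBs, so code = 54.
V_rec = 0 + 54·0.00244141 = 0.13183594 V.
V_in − V_rec = 0.000804062 V = 0.804 mV.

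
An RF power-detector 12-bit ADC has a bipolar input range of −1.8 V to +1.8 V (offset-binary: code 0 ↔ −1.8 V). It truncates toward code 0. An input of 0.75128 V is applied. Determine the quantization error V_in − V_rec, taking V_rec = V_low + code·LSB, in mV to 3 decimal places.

0.694 mV

Step size: 3.6 V ÷ 2^12 = 0.879 mV.
(0.75128 − (−1.8))/0.000878906 = 2902.7897; ⌊·⌋ gives code 2902.
V_rec = (−1.8) + 2902·0.000878906 = 0.75058594 V.
Difference: 0.000694063 V → 0.694 mV.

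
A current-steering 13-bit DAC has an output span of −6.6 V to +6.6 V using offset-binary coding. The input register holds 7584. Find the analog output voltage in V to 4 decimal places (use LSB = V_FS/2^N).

LSB = 13.2 V / 2^13 = 1.611 mV.
V_out = (−6.6) + 7584 × 0.00161133 V = 5.62031 V.

5.6203 V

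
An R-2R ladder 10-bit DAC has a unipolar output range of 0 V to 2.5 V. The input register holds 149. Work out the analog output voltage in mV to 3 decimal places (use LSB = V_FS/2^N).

LSB = 2.5 V / 2^10 = 2.441 mV.
V_out = 0 + 149 × 0.00244141 V = 0.36377 V.
= 363.770 mV.

363.770 mV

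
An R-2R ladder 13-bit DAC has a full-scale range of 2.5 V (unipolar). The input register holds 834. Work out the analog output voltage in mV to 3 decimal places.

LSB = 2.5 V / 2^13 = 305.18 µV.
V_out = 0 + 834 × 0.000305176 V = 0.254517 V.
= 254.517 mV.

254.517 mV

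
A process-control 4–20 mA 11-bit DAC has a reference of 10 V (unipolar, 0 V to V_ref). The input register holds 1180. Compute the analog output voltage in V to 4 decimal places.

LSB = 10 V / 2^11 = 4.883 mV.
V_out = 0 + 1180 × 0.00488281 V = 5.76172 V.

5.7617 V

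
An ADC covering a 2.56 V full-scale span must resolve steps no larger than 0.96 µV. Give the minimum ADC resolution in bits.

Number of steps required ≥ 2.56 V / 0.96 µV = 2666666.67.
Need 2^N ≥ 2666666.67; 2^21 = 2097152, 2^22 = 4194304.
Minimum N = 22.

22 bits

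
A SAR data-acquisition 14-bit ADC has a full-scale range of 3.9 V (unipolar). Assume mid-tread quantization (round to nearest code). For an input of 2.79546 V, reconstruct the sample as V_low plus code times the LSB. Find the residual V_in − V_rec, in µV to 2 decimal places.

-47.81 µV

Step size: 3.9 V ÷ 2^14 = 238.04 µV.
(V_in − V_low)/LSB = (2.79546 − 0)/0.000238037 = 11743.7991 → code 11744 (round).
V_rec = 0 + 11744·0.000238037 = 2.7955078 V.
Difference: -4.78125e-05 V → -47.81 µV.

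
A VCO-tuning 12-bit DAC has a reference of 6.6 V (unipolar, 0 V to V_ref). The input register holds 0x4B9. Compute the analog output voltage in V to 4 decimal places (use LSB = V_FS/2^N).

1.9481 V

LSB = 6.6 V / 2^12 = 1.611 mV.
Code 0x4B9 = 1209 decimal.
V_out = 0 + 1209 × 0.00161133 V = 1.9481 V.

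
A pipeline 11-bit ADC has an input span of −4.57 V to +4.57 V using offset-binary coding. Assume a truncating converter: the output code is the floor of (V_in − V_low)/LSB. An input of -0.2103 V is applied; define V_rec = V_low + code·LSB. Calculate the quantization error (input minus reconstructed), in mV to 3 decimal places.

3.919 mV

Step size: 9.14 V ÷ 2^11 = 4.463 mV.
(V_in − V_low)/LSB = (-0.2103 − (−4.57))/0.00446289 = 976.8781 → code 976 (floor).
Reconstructed: -0.21421875 V.
Difference: 0.00391875 V → 3.919 mV.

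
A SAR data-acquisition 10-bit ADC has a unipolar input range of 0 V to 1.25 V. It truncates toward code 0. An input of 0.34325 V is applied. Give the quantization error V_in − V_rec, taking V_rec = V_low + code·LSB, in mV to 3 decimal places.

One LSB is 1.25 V / 1024 = 1.221 mV.
Scaled input = 281.1904 LSBs, so code = 281.
V_rec = 0 + 281·0.0012207 = 0.34301758 V.
Error = 0.34325 − 0.34301758 = 0.000232422 V = 0.232 mV.

0.232 mV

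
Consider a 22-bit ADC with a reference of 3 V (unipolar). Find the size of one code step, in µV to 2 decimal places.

Full-scale span = 3 V.
LSB = 3 / 2^22 = 3 / 4194304 = 7.15256e-07 V = 0.72 µV.

0.72 µV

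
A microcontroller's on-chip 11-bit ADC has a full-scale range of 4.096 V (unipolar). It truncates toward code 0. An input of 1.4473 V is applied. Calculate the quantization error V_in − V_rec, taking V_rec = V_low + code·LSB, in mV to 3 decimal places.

One LSB is 4.096 V / 2048 = 2.000 mV.
(V_in − V_low)/LSB = (1.4473 − 0)/0.002 = 723.6500 → code 723 (floor).
Reconstructed: 1.446 V.
Error = 1.4473 − 1.446 = 0.0013 V = 1.300 mV.

1.300 mV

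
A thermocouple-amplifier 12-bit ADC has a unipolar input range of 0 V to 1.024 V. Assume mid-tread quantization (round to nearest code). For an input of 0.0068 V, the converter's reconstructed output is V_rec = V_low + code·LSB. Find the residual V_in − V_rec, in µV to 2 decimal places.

50.00 µV

LSB = 1.024/2^12 = 250.00 µV.
Scaled input = 27.2000 LSBs, so code = 27.
V_rec = 0 + 27·0.00025 = 0.00675 V.
V_in − V_rec = 5e-05 V = 50.00 µV.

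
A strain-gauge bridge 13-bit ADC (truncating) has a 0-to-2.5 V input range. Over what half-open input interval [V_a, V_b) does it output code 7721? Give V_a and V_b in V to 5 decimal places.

[2.35626 V, 2.35657 V)

LSB = 2.5/2^13 = 305.18 µV.
V_a = V_low + 7721·LSB = 2.35626 V; V_b = V_low + 7722·LSB = 2.35657 V.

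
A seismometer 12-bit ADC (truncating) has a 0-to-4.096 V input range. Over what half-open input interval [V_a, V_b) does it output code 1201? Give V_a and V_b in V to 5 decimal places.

LSB = 4.096/2^12 = 1.000 mV.
V_a = V_low + 1201·LSB = 1.201 V; V_b = V_low + 1202·LSB = 1.202 V.

[1.20100 V, 1.20200 V)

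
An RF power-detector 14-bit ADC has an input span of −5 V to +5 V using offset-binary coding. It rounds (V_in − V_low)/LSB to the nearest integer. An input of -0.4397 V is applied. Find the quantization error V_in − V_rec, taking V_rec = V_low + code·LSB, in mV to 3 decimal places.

-0.247 mV

LSB = 10/2^14 = 0.610 mV.
(-0.4397 − (−5))/0.000610352 = 7471.5955; round gives code 7472.
Code 7472 maps back to (−5) + 7472×0.000610352 V = -0.43945312 V.
Difference: -0.000246875 V → -0.247 mV.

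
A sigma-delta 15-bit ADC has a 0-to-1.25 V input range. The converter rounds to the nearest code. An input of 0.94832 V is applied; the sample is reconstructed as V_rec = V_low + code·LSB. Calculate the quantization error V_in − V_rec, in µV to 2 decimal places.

-13.74 µV

LSB = 1.25/2^15 = 38.15 µV.
Scaled input = 24859.6398 LSBs, so code = 24860.
Reconstructed: 0.94833374 V.
Difference: -1.37402e-05 V → -13.74 µV.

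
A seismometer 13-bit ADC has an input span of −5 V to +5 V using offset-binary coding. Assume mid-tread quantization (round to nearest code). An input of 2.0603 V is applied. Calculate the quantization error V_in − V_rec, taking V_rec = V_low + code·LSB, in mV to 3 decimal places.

LSB = 10/2^13 = 1.221 mV.
Scaled input = 5783.7978 LSBs, so code = 5784.
Code 5784 maps back to (−5) + 5784×0.0012207 V = 2.0605469 V.
V_in − V_rec = -0.000246875 V = -0.247 mV.

-0.247 mV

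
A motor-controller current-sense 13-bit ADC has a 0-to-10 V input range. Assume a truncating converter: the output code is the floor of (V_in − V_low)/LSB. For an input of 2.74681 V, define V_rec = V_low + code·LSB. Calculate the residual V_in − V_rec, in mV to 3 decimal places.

0.228 mV

LSB = 10/2^13 = 1.221 mV.
(V_in − V_low)/LSB = (2.74681 − 0)/0.0012207 = 2250.1868 → code 2250 (floor).
Code 2250 maps back to 0 + 2250×0.0012207 V = 2.746582 V.
Difference: 0.000227969 V → 0.228 mV.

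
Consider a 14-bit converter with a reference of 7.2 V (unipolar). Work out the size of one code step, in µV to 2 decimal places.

Full-scale span = 7.2 V.
LSB = 7.2 / 2^14 = 7.2 / 16384 = 0.000439453 V = 439.45 µV.

439.45 µV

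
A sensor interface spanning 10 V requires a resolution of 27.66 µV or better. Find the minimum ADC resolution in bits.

Number of steps required ≥ 10 V / 27.66 µV = 361532.90.
Need 2^N ≥ 361532.90; 2^18 = 262144, 2^19 = 524288.
Minimum N = 19.

19 bits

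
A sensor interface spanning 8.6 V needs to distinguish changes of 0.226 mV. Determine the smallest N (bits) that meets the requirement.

Number of steps required ≥ 8.6 V / 0.226 mV = 38053.10.
Need 2^N ≥ 38053.10; 2^15 = 32768, 2^16 = 65536.
Minimum N = 16.

16 bits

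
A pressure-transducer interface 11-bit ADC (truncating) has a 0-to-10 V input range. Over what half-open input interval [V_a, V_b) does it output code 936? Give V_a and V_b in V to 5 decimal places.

LSB = 10/2^11 = 4.883 mV.
V_a = V_low + 936·LSB = 4.57031 V; V_b = V_low + 937·LSB = 4.5752 V.

[4.57031 V, 4.57520 V)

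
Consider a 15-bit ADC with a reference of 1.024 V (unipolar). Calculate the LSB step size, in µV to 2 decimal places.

31.25 µV

Full-scale span = 1.024 V.
LSB = 1.024 / 2^15 = 1.024 / 32768 = 3.125e-05 V = 31.25 µV.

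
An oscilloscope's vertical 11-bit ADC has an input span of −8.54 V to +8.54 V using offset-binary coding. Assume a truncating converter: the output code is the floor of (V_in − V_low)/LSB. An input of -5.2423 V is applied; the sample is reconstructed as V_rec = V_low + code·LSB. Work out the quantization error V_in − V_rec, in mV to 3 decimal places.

LSB = 17.08/2^11 = 8.340 mV.
Scaled input = 395.4151 LSBs, so code = 395.
V_rec = (−8.54) + 395·0.00833984 = -5.2457617 V.
Difference: 0.00346172 V → 3.462 mV.

3.462 mV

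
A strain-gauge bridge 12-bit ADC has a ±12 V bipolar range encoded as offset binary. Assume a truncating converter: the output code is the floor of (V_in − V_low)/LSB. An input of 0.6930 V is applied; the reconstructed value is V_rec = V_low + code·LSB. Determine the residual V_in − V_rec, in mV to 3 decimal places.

1.594 mV

LSB = 24/2^12 = 5.859 mV.
Scaled input = 2166.2720 LSBs, so code = 2166.
V_rec = (−12) + 2166·0.00585938 = 0.69140625 V.
V_in − V_rec = 0.00159375 V = 1.594 mV.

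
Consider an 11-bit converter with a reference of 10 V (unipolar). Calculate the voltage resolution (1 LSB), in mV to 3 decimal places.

Full-scale span = 10 V.
LSB = 10 / 2^11 = 10 / 2048 = 0.00488281 V = 4.883 mV.

4.883 mV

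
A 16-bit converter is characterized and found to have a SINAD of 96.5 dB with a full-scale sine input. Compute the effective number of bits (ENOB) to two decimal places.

15.74 bits

ENOB = (SINAD − 1.76) / 6.02 = (96.5 − 1.76)/6.02 = 15.738.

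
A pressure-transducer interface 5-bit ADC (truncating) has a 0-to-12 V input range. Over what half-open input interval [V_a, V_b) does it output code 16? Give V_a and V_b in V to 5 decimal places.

[6.00000 V, 6.37500 V)

LSB = 12/2^5 = 375.000 mV.
V_a = V_low + 16·LSB = 6 V; V_b = V_low + 17·LSB = 6.375 V.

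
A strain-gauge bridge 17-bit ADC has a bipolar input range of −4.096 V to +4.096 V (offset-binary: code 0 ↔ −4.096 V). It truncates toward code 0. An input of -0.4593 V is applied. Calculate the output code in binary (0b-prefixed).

LSB = 8.192 V / 131072 = 62.50 µV.
(V_in − V_low)/LSB = (-0.4593 − (−4.096)) / 6.25e-05 = 58187.200.
⌊·⌋(58187.200) = 58187.
In binary (0b-prefixed): 0b1110001101001011.

code 0b1110001101001011 (decimal 58187)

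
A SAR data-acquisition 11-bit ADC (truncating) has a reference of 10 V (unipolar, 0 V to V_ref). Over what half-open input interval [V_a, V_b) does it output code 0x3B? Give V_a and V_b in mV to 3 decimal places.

[288.086 mV, 292.969 mV)

LSB = 10/2^11 = 4.883 mV.
Code 0x3B = 59 decimal.
V_a = V_low + 59·LSB = 0.288086 V; V_b = V_low + 60·LSB = 0.292969 V.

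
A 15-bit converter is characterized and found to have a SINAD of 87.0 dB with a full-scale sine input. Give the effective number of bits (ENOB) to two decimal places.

14.16 bits

ENOB = (SINAD − 1.76) / 6.02 = (87.0 − 1.76)/6.02 = 14.159.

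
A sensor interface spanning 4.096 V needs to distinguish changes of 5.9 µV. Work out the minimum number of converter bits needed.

Number of steps required ≥ 4.096 V / 5.9 µV = 694237.29.
Need 2^N ≥ 694237.29; 2^19 = 524288, 2^20 = 1048576.
Minimum N = 20.

20 bits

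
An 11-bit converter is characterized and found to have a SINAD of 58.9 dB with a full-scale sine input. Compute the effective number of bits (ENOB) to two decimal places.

ENOB = (SINAD − 1.76) / 6.02 = (58.9 − 1.76)/6.02 = 9.492.

9.49 bits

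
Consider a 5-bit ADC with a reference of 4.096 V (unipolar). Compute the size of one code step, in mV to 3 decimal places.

128.000 mV

Full-scale span = 4.096 V.
LSB = 4.096 / 2^5 = 4.096 / 32 = 0.128 V = 128.000 mV.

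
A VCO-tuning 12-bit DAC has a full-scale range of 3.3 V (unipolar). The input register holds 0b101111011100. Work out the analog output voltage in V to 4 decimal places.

LSB = 3.3 V / 2^12 = 0.806 mV.
Code 0b101111011100 = 3036 decimal.
V_out = 0 + 3036 × 0.000805664 V = 2.446 V.

2.4460 V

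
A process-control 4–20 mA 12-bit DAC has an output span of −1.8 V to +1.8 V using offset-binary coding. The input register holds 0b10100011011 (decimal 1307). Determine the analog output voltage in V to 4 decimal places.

LSB = 3.6 V / 2^12 = 0.879 mV.
Code 0b10100011011 = 1307 decimal.
V_out = (−1.8) + 1307 × 0.000878906 V = -0.65127 V.

-0.6513 V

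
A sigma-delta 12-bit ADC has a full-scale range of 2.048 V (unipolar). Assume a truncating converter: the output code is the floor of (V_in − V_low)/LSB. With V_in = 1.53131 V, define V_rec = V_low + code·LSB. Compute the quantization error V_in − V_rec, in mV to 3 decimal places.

0.310 mV

Step size: 2.048 V ÷ 2^12 = 0.500 mV.
(1.53131 − 0)/0.0005 = 3062.6200; ⌊·⌋ gives code 3062.
Reconstructed: 1.531 V.
Error = 1.53131 − 1.531 = 0.00031 V = 0.310 mV.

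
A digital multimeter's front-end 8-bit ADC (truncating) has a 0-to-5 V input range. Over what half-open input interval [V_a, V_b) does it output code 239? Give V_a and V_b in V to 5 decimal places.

[4.66797 V, 4.68750 V)

LSB = 5/2^8 = 19.531 mV.
V_a = V_low + 239·LSB = 4.66797 V; V_b = V_low + 240·LSB = 4.6875 V.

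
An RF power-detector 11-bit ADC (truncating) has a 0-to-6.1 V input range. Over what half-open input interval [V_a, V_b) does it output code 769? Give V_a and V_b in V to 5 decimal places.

[2.29048 V, 2.29346 V)

LSB = 6.1/2^11 = 2.979 mV.
V_a = V_low + 769·LSB = 2.29048 V; V_b = V_low + 770·LSB = 2.29346 V.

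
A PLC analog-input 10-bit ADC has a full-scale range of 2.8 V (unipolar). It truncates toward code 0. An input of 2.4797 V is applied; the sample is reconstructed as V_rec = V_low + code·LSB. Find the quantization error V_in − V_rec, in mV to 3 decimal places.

2.356 mV

Step size: 2.8 V ÷ 2^10 = 2.734 mV.
Scaled input = 906.8617 LSBs, so code = 906.
Code 906 maps back to 0 + 906×0.00273437 V = 2.4773438 V.
Error = 2.4797 − 2.4773438 = 0.00235625 V = 2.356 mV.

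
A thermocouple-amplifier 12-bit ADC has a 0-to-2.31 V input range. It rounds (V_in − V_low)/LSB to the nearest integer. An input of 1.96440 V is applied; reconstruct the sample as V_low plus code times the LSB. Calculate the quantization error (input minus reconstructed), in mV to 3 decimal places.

One LSB is 2.31 V / 4096 = 0.564 mV.
(V_in − V_low)/LSB = (1.96440 − 0)/0.000563965 = 3483.1958 → code 3483 (round).
Code 3483 maps back to 0 + 3483×0.000563965 V = 1.9642896 V.
V_in − V_rec = 0.000110449 V = 0.110 mV.

0.110 mV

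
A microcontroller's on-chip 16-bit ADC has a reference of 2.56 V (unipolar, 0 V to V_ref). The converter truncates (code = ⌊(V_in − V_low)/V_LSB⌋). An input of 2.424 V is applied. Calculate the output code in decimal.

code 62054

With 65536 levels over 2.56 V, one step is 39.06 µV.
(2.424 − 0) / 3.90625e-05 = 62054.400 LSBs.
⌊·⌋(62054.400) = 62054.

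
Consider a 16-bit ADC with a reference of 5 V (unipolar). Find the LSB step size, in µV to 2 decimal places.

Full-scale span = 5 V.
LSB = 5 / 2^16 = 5 / 65536 = 7.62939e-05 V = 76.29 µV.

76.29 µV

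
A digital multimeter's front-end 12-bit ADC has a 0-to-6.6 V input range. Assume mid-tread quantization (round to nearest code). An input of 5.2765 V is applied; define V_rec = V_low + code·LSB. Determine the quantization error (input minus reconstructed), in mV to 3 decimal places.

Step size: 6.6 V ÷ 2^12 = 1.611 mV.
(5.2765 − 0)/0.00161133 = 3274.6279; round gives code 3275.
Code 3275 maps back to 0 + 3275×0.00161133 V = 5.2770996 V.
V_in − V_rec = -0.000599609 V = -0.600 mV.

-0.600 mV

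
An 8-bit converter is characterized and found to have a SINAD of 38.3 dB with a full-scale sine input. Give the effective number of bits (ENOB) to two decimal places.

ENOB = (SINAD − 1.76) / 6.02 = (38.3 − 1.76)/6.02 = 6.070.

6.07 bits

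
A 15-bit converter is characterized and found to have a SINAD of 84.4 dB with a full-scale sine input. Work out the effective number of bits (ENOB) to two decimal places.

13.73 bits

ENOB = (SINAD − 1.76) / 6.02 = (84.4 − 1.76)/6.02 = 13.728.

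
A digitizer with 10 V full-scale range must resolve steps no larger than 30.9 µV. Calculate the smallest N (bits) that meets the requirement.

19 bits

Number of steps required ≥ 10 V / 30.9 µV = 323624.60.
Need 2^N ≥ 323624.60; 2^18 = 262144, 2^19 = 524288.
Minimum N = 19.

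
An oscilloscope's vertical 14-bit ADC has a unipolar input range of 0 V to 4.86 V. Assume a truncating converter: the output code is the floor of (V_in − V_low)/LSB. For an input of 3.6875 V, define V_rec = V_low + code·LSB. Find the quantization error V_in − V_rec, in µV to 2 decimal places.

LSB = 4.86/2^14 = 296.63 µV.
Scaled input = 12431.2757 LSBs, so code = 12431.
Code 12431 maps back to 0 + 12431×0.000296631 V = 3.6874182 V.
Error = 3.6875 − 3.6874182 = 8.17871e-05 V = 81.79 µV.

81.79 µV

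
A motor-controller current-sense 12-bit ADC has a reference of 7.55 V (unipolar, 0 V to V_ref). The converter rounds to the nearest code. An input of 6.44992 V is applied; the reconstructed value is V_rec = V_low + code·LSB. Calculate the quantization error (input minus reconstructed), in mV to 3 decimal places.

0.347 mV

Step size: 7.55 V ÷ 2^12 = 1.843 mV.
Scaled input = 3499.1884 LSBs, so code = 3499.
Reconstructed: 6.4495728 V.
V_in − V_rec = 0.000347246 V = 0.347 mV.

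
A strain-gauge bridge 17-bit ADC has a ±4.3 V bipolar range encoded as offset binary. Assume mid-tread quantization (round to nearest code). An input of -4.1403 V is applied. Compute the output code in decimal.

code 2434

With 131072 levels over 8.6 V, one step is 65.61 µV.
(V_in − V_low)/LSB = (-4.1403 − (−4.3)) / 6.56128e-05 = 2433.977.
Round → code 2434.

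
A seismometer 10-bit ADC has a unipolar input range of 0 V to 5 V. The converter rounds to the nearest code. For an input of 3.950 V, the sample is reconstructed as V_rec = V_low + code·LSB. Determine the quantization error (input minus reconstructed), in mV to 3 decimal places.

One LSB is 5 V / 1024 = 4.883 mV.
(3.950 − 0)/0.00488281 = 808.9600; round gives code 809.
V_rec = 0 + 809·0.00488281 = 3.9501953 V.
Error = 3.950 − 3.9501953 = -0.000195313 V = -0.195 mV.

-0.195 mV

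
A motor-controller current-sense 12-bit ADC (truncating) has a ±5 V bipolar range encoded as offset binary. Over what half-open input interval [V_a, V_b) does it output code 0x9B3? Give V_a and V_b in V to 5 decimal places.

[1.06201 V, 1.06445 V)

LSB = 10/2^12 = 2.441 mV.
Code 0x9B3 = 2483 decimal.
V_a = V_low + 2483·LSB = 1.06201 V; V_b = V_low + 2484·LSB = 1.06445 V.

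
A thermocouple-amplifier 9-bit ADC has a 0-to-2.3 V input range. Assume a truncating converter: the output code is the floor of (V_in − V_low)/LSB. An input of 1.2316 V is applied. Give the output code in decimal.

LSB = 2.3 V / 512 = 4.492 mV.
Input sits at 274.165 steps above V_low.
Floor → code 274.

code 274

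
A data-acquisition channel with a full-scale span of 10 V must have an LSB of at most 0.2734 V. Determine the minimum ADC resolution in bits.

6 bits

Number of steps required ≥ 10 V / 0.2734 V = 36.58.
Need 2^N ≥ 36.58; 2^5 = 32, 2^6 = 64.
Minimum N = 6.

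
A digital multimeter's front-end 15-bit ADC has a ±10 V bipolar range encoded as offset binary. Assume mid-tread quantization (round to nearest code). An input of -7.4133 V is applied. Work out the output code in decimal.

code 4238

Full-scale span = 20 V; LSB = 20/2^15 = 0.610 mV.
(-7.4133 − (−10)) / 0.000610352 = 4238.049 LSBs.
So the output code is 4238.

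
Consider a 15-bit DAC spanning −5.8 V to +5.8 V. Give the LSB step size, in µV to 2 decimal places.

Full-scale span = 11.6 V.
LSB = 11.6 / 2^15 = 11.6 / 32768 = 0.000354004 V = 354.00 µV.

354.00 µV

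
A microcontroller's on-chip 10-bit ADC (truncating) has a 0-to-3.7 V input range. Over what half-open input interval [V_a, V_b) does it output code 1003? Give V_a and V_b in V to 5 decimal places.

[3.62412 V, 3.62773 V)

LSB = 3.7/2^10 = 3.613 mV.
V_a = V_low + 1003·LSB = 3.62412 V; V_b = V_low + 1004·LSB = 3.62773 V.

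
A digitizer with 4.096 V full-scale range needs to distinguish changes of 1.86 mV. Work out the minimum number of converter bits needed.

12 bits

Number of steps required ≥ 4.096 V / 1.86 mV = 2202.15.
Need 2^N ≥ 2202.15; 2^11 = 2048, 2^12 = 4096.
Minimum N = 12.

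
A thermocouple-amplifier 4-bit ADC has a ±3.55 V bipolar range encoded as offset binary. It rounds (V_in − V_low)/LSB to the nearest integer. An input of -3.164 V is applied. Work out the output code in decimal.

Full-scale span = 7.1 V; LSB = 7.1/2^4 = 443.750 mV.
(-3.164 − (−3.55)) / 0.44375 = 0.870 LSBs.
So the output code is 1.

code 1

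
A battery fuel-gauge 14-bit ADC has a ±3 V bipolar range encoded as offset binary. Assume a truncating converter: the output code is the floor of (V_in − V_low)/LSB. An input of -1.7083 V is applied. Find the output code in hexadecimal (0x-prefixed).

Full-scale span = 6 V; LSB = 6/2^14 = 366.21 µV.
Input sits at 3527.202 steps above V_low.
So the output code is 3527.
In hexadecimal (0x-prefixed): 0xDC7.

code 0xDC7 (decimal 3527)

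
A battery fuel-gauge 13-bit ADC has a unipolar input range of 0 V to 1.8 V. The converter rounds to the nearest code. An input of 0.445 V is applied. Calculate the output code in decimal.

code 2025

With 8192 levels over 1.8 V, one step is 219.73 µV.
(0.445 − 0) / 0.000219727 = 2025.244 LSBs.
Round → code 2025.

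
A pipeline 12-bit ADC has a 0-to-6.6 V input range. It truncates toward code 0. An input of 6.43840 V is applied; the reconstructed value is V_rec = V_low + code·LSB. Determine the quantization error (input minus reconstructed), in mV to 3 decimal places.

Step size: 6.6 V ÷ 2^12 = 1.611 mV.
Scaled input = 3995.7101 LSBs, so code = 3995.
Reconstructed: 6.4372559 V.
Difference: 0.00114414 V → 1.144 mV.

1.144 mV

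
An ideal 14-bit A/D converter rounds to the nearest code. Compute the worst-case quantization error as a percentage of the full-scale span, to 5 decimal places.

0.00305 %

Rounding → worst-case error = ½ LSB = V_FS/2^15, so 100/32768 = 0.00305176 % of full scale.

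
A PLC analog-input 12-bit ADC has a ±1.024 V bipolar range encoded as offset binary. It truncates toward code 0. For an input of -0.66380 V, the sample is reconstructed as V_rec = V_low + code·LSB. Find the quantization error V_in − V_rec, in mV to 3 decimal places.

0.200 mV

Step size: 2.048 V ÷ 2^12 = 0.500 mV.
(-0.66380 − (−1.024))/0.0005 = 720.4000; ⌊·⌋ gives code 720.
Reconstructed: -0.664 V.
Error = -0.66380 − (−0.664) = 0.0002 V = 0.200 mV.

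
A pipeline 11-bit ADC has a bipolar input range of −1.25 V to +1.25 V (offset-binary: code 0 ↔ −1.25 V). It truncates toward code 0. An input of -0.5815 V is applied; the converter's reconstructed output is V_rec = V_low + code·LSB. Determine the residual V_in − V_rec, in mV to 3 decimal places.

LSB = 2.5/2^11 = 1.221 mV.
(V_in − V_low)/LSB = (-0.5815 − (−1.25))/0.0012207 = 547.6352 → code 547 (floor).
Code 547 maps back to (−1.25) + 547×0.0012207 V = -0.58227539 V.
Difference: 0.000775391 V → 0.775 mV.

0.775 mV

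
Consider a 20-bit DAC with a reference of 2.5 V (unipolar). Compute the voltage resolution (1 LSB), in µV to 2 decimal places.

2.38 µV

Full-scale span = 2.5 V.
LSB = 2.5 / 2^20 = 2.5 / 1048576 = 2.38419e-06 V = 2.38 µV.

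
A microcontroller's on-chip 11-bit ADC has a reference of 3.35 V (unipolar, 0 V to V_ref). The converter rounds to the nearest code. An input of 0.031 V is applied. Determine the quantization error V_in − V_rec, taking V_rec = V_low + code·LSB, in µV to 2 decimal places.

LSB = 3.35/2^11 = 1.636 mV.
Scaled input = 18.9516 LSBs, so code = 19.
Code 19 maps back to 0 + 19×0.00163574 V = 0.031079102 V.
Difference: -7.91016e-05 V → -79.10 µV.

-79.10 µV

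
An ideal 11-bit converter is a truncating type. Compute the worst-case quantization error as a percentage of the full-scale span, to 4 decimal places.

0.0488 %

Truncating → worst-case error = 1 LSB = V_FS/2^11, so 100/2048 = 0.0488281 % of full scale.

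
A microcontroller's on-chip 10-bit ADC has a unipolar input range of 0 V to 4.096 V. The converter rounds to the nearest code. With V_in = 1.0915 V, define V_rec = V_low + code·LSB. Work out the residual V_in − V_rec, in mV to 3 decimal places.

Step size: 4.096 V ÷ 2^10 = 4.000 mV.
(V_in − V_low)/LSB = (1.0915 − 0)/0.004 = 272.8750 → code 273 (round).
V_rec = 0 + 273·0.004 = 1.092 V.
V_in − V_rec = -0.0005 V = -0.500 mV.

-0.500 mV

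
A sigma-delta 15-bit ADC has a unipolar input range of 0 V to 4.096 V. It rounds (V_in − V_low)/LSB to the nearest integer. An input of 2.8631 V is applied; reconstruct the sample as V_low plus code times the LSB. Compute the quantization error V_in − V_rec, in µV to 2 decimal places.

-25.00 µV

LSB = 4.096/2^15 = 125.00 µV.
Scaled input = 22904.8000 LSBs, so code = 22905.
Code 22905 maps back to 0 + 22905×0.000125 V = 2.863125 V.
V_in − V_rec = -2.5e-05 V = -25.00 µV.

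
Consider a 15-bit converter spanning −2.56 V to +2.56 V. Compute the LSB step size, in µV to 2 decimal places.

156.25 µV

Full-scale span = 5.12 V.
LSB = 5.12 / 2^15 = 5.12 / 32768 = 0.00015625 V = 156.25 µV.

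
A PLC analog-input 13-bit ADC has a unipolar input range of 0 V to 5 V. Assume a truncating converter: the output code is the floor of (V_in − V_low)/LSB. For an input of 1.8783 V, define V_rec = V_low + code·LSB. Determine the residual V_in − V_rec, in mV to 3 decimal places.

0.248 mV

One LSB is 5 V / 8192 = 0.610 mV.
(V_in − V_low)/LSB = (1.8783 − 0)/0.000610352 = 3077.4067 → code 3077 (floor).
Code 3077 maps back to 0 + 3077×0.000610352 V = 1.8780518 V.
V_in − V_rec = 0.000248242 V = 0.248 mV.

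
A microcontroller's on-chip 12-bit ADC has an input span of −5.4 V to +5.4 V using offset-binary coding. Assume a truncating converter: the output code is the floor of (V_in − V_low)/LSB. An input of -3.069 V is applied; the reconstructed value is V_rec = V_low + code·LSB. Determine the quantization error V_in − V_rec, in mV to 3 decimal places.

0.141 mV

One LSB is 10.8 V / 4096 = 2.637 mV.
(V_in − V_low)/LSB = (-3.069 − (−5.4))/0.00263672 = 884.0533 → code 884 (floor).
V_rec = (−5.4) + 884·0.00263672 = -3.0691406 V.
Error = -3.069 − (−3.0691406) = 0.000140625 V = 0.141 mV.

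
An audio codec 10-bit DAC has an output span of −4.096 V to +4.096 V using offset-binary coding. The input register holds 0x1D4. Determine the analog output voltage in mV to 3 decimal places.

LSB = 8.192 V / 2^10 = 8.000 mV.
Code 0x1D4 = 468 decimal.
V_out = (−4.096) + 468 × 0.008 V = -0.352 V.
= -352.000 mV.

-352.000 mV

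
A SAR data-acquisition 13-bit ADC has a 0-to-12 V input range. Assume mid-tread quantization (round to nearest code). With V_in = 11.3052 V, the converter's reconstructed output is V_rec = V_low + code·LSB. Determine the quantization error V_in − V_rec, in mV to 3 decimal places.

-0.464 mV

Step size: 12 V ÷ 2^13 = 1.465 mV.
(11.3052 − 0)/0.00146484 = 7717.6832; round gives code 7718.
Code 7718 maps back to 0 + 7718×0.00146484 V = 11.305664 V.
Difference: -0.000464063 V → -0.464 mV.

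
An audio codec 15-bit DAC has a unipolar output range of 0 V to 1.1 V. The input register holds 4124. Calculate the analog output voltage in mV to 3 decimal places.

138.440 mV

LSB = 1.1 V / 2^15 = 33.57 µV.
V_out = 0 + 4124 × 3.35693e-05 V = 0.13844 V.
= 138.440 mV.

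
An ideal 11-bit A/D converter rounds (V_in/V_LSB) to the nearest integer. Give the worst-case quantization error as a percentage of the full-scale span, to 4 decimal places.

0.0244 %

Rounding → worst-case error = ½ LSB = V_FS/2^12, so 100/4096 = 0.0244141 % of full scale.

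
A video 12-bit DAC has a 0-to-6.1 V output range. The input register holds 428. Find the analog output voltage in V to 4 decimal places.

LSB = 6.1 V / 2^12 = 1.489 mV.
V_out = 0 + 428 × 0.00148926 V = 0.637402 V.

0.6374 V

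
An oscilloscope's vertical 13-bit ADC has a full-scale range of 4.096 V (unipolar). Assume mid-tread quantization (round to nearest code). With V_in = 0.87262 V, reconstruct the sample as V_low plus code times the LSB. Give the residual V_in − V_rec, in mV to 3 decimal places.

0.120 mV

LSB = 4.096/2^13 = 0.500 mV.
Scaled input = 1745.2400 LSBs, so code = 1745.
V_rec = 0 + 1745·0.0005 = 0.8725 V.
Error = 0.87262 − 0.8725 = 0.00012 V = 0.120 mV.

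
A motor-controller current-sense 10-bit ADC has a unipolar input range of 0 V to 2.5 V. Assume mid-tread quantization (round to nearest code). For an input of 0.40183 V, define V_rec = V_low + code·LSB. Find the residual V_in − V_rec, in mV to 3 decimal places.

LSB = 2.5/2^10 = 2.441 mV.
(0.40183 − 0)/0.00244141 = 164.5896; round gives code 165.
Reconstructed: 0.40283203 V.
Difference: -0.00100203 V → -1.002 mV.

-1.002 mV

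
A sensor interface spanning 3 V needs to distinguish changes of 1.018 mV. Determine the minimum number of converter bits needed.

12 bits

Number of steps required ≥ 3 V / 1.018 mV = 2946.95.
Need 2^N ≥ 2946.95; 2^11 = 2048, 2^12 = 4096.
Minimum N = 12.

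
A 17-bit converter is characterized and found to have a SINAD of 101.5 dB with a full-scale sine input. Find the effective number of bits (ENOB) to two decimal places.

ENOB = (SINAD − 1.76) / 6.02 = (101.5 − 1.76)/6.02 = 16.568.

16.57 bits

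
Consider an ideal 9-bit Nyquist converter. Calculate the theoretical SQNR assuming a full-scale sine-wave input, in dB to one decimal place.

SNR ≈ 6.02·N + 1.76 dB = 6.02·9 + 1.76 = 55.94 dB.

55.9 dB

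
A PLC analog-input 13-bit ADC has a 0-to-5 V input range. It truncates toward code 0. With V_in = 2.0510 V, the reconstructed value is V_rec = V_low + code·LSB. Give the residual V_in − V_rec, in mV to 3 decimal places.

0.219 mV

LSB = 5/2^13 = 0.610 mV.
(V_in − V_low)/LSB = (2.0510 − 0)/0.000610352 = 3360.3584 → code 3360 (floor).
V_rec = 0 + 3360·0.000610352 = 2.0507812 V.
V_in − V_rec = 0.00021875 V = 0.219 mV.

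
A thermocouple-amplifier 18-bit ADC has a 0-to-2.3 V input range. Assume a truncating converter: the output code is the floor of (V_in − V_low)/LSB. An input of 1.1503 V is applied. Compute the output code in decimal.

Full-scale span = 2.3 V; LSB = 2.3/2^18 = 8.77 µV.
(V_in − V_low)/LSB = (1.1503 − 0) / 8.7738e-06 = 131106.193.
Floor → code 131106.

code 131106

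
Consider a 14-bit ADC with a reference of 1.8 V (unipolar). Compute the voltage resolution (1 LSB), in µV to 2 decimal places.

Full-scale span = 1.8 V.
LSB = 1.8 / 2^14 = 1.8 / 16384 = 0.000109863 V = 109.86 µV.

109.86 µV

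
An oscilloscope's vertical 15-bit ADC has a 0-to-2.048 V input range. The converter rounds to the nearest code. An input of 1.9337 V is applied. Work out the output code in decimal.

code 30939

With 32768 levels over 2.048 V, one step is 62.50 µV.
(V_in − V_low)/LSB = (1.9337 − 0) / 6.25e-05 = 30939.200.
Round → code 30939.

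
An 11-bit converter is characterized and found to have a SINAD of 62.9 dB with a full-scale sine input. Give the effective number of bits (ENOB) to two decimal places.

10.16 bits

ENOB = (SINAD − 1.76) / 6.02 = (62.9 − 1.76)/6.02 = 10.156.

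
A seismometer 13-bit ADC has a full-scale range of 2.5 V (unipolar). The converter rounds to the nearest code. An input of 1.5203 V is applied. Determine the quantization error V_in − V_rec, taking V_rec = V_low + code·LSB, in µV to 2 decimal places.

Step size: 2.5 V ÷ 2^13 = 305.18 µV.
(V_in − V_low)/LSB = (1.5203 − 0)/0.000305176 = 4981.7190 → code 4982 (round).
V_rec = 0 + 4982·0.000305176 = 1.5203857 V.
V_in − V_rec = -8.57422e-05 V = -85.74 µV.

-85.74 µV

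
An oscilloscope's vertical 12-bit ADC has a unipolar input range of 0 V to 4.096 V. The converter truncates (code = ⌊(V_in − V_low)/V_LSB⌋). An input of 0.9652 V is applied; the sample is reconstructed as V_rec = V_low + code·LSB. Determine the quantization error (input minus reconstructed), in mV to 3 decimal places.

0.200 mV

One LSB is 4.096 V / 4096 = 1.000 mV.
(0.9652 − 0)/0.001 = 965.2000; ⌊·⌋ gives code 965.
Reconstructed: 0.965 V.
V_in − V_rec = 0.0002 V = 0.200 mV.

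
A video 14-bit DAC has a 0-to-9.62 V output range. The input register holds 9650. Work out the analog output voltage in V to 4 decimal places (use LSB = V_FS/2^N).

5.6661 V

LSB = 9.62 V / 2^14 = 0.587 mV.
V_out = 0 + 9650 × 0.000587158 V = 5.66608 V.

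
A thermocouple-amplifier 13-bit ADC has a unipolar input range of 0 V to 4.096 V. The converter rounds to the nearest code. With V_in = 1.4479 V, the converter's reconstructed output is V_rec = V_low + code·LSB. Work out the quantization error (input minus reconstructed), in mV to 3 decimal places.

Step size: 4.096 V ÷ 2^13 = 0.500 mV.
(V_in − V_low)/LSB = (1.4479 − 0)/0.0005 = 2895.8000 → code 2896 (round).
V_rec = 0 + 2896·0.0005 = 1.448 V.
Difference: -0.0001 V → -0.100 mV.

-0.100 mV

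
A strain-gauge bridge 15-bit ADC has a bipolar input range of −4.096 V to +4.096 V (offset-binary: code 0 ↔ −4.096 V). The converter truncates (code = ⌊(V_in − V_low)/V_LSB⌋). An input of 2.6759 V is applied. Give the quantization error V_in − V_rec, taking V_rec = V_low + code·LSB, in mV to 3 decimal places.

Step size: 8.192 V ÷ 2^15 = 250.00 µV.
(V_in − V_low)/LSB = (2.6759 − (−4.096))/0.00025 = 27087.6000 → code 27087 (floor).
Reconstructed: 2.67575 V.
Error = 2.6759 − 2.67575 = 0.00015 V = 0.150 mV.

0.150 mV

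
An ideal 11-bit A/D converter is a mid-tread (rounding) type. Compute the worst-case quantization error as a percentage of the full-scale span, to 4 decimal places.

Rounding → worst-case error = ½ LSB = V_FS/2^12, so 100/4096 = 0.0244141 % of full scale.

0.0244 %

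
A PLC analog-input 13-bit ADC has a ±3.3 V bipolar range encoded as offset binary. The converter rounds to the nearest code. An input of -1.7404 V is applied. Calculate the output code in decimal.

code 1936

LSB = 6.6 V / 8192 = 0.806 mV.
(V_in − V_low)/LSB = (-1.7404 − (−3.3)) / 0.000805664 = 1935.794.
So the output code is 1936.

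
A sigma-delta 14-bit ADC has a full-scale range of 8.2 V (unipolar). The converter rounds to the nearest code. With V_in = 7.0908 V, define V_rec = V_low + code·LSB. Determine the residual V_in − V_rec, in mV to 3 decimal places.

-0.118 mV

Step size: 8.2 V ÷ 2^14 = 0.500 mV.
Scaled input = 14167.7643 LSBs, so code = 14168.
Code 14168 maps back to 0 + 14168×0.000500488 V = 7.090918 V.
V_in − V_rec = -0.000117969 V = -0.118 mV.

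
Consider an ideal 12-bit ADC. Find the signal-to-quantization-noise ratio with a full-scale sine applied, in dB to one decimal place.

74.0 dB

SNR ≈ 6.02·N + 1.76 dB = 6.02·12 + 1.76 = 74.00 dB.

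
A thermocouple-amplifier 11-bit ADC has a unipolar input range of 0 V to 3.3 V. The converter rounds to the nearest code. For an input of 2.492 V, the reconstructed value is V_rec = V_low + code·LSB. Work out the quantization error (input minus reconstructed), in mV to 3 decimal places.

-0.725 mV

One LSB is 3.3 V / 2048 = 1.611 mV.
(2.492 − 0)/0.00161133 = 1546.5503; round gives code 1547.
Reconstructed: 2.4927246 V.
V_in − V_rec = -0.000724609 V = -0.725 mV.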